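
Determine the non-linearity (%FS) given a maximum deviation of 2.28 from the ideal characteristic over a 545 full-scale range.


Linearity error = (max deviation / full scale) * 100%.
Linearity = (2.28 / 545) * 100
Linearity = 0.418 %FS

0.418 %FS


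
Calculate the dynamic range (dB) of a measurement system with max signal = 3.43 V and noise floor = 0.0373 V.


Dynamic range = 20 * log10(Vmax / Vnoise).
DR = 20 * log10(3.43 / 0.0373)
DR = 20 * log10(91.96)
DR = 39.27 dB

39.27 dB


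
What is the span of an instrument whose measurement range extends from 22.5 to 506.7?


Span = upper range - lower range.
Span = 506.7 - (22.5)
Span = 484.2

484.2


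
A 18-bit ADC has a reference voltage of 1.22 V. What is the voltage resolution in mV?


The resolution (LSB) of an ADC is Vref / 2^n.
LSB = 1.22 / 2^18
LSB = 1.22 / 262144
LSB = 4.65e-06 V = 0.00465393 mV

0.00465393 mV


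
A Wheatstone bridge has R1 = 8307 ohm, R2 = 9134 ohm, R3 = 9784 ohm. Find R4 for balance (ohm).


At balance: R1*R4 = R2*R3, so R4 = R2*R3/R1.
R4 = 9134 * 9784 / 8307
R4 = 89367056 / 8307
R4 = 10758.04 ohm

10758.04 ohm


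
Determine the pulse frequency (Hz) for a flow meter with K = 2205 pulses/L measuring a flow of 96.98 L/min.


Frequency = K * Q / 60 (converting L/min to L/s).
f = 2205 * 96.98 / 60
f = 213840.9 / 60
f = 3564.02 Hz

3564.02 Hz


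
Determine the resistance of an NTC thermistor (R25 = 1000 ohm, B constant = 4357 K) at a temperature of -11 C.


NTC thermistor equation: Rt = R25 * exp(B * (1/T - 1/T25)).
T in Kelvin: 262.15 K, T25 = 298.15 K
1/T - 1/T25 = 1/262.15 - 1/298.15 = 0.00046059
B * (1/T - 1/T25) = 4357 * 0.00046059 = 2.0068
Rt = 1000 * exp(2.0068) = 7439.5 ohm

7439.5 ohm


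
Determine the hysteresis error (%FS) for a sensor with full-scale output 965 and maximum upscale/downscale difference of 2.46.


Hysteresis = (max difference / full scale) * 100%.
H = (2.46 / 965) * 100
H = 0.255 %FS

0.255 %FS


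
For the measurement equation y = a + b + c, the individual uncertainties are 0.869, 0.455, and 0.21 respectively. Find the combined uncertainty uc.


For a sum of independent quantities, uc = sqrt(u1^2 + u2^2 + u3^2).
uc = sqrt(0.869^2 + 0.455^2 + 0.21^2)
uc = sqrt(0.755161 + 0.207025 + 0.0441)
uc = 1.0031

1.0031


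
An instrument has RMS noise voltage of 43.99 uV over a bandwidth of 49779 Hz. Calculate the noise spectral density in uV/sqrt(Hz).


Noise spectral density = Vrms / sqrt(BW).
NSD = 43.99 / sqrt(49779)
NSD = 43.99 / 223.1121
NSD = 0.1972 uV/sqrt(Hz)

0.1972 uV/sqrt(Hz)


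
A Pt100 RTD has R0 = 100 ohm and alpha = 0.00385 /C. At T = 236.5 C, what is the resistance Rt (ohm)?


The RTD equation: Rt = R0 * (1 + alpha * T).
Rt = 100 * (1 + 0.00385 * 236.5)
Rt = 100 * (1 + 0.910525)
Rt = 100 * 1.910525
Rt = 191.053 ohm

191.053 ohm


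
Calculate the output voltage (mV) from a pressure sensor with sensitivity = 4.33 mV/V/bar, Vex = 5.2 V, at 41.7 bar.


Output = sensitivity * Vex * P.
Vout = 4.33 * 5.2 * 41.7
Vout = 22.516 * 41.7
Vout = 938.92 mV

938.92 mV


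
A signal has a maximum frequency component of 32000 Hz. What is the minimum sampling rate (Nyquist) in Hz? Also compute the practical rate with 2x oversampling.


By Nyquist theorem, fs_min = 2 * fmax.
fs_min = 2 * 32000 = 64000 Hz
Practical rate = 2 * fs_min = 2 * 64000 = 128000 Hz

fs_min = 64000 Hz, fs_practical = 128000 Hz


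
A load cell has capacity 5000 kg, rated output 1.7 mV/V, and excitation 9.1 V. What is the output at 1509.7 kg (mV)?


Vout = rated_output * Vex * (load / capacity).
Vout = 1.7 * 9.1 * (1509.7 / 5000)
Vout = 1.7 * 9.1 * 0.30194
Vout = 4.671 mV

4.671 mV


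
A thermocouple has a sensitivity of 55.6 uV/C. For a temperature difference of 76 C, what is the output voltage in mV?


The thermocouple output V = sensitivity * dT.
V = 55.6 uV/C * 76 C
V = 4225.6 uV
V = 4.226 mV

4.226 mV


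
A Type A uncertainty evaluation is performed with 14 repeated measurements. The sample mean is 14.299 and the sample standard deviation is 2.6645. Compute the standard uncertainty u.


The standard uncertainty for Type A evaluation is u = s / sqrt(n).
u = 2.6645 / sqrt(14)
u = 2.6645 / 3.7417
u = 0.7121

0.7121


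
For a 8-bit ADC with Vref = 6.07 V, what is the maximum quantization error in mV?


The maximum quantization error is +/- LSB/2.
LSB = Vref / 2^n = 6.07 / 256 = 0.02371094 V
Max error = LSB / 2 = 0.02371094 / 2 = 0.01185547 V
Max error = 11.8555 mV

11.8555 mV


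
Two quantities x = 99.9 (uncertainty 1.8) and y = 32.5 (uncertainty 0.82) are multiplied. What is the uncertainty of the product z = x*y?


For a product z = x*y, the relative uncertainty is:
uz/z = sqrt((ux/x)^2 + (uy/y)^2)
Relative uncertainties: ux/x = 1.8/99.9 = 0.018018
uy/y = 0.82/32.5 = 0.025231
z = 99.9 * 32.5 = 3246.8
uz = 3246.8 * sqrt(0.018018^2 + 0.025231^2) = 100.662

100.662


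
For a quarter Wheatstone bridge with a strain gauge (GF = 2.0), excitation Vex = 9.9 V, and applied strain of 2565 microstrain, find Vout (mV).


Quarter bridge output: Vout = (GF * epsilon * Vex) / 4.
Vout = (2.0 * 2565e-6 * 9.9) / 4
Vout = 0.050787 / 4 V
Vout = 0.01269675 V = 12.6967 mV

12.6967 mV


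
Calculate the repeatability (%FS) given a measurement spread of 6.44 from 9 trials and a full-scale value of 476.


Repeatability = (spread / full scale) * 100%.
R = (6.44 / 476) * 100
R = 1.353 %FS

1.353 %FS


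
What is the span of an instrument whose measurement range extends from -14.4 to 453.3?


Span = upper range - lower range.
Span = 453.3 - (-14.4)
Span = 467.7

467.7


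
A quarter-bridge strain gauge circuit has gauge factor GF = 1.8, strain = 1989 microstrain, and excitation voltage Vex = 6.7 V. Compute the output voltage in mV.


Quarter bridge output: Vout = (GF * epsilon * Vex) / 4.
Vout = (1.8 * 1989e-6 * 6.7) / 4
Vout = 0.02398734 / 4 V
Vout = 0.00599683 V = 5.9968 mV

5.9968 mV


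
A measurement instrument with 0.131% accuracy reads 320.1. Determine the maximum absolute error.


Absolute error = (accuracy% / 100) * reading.
Error = (0.131 / 100) * 320.1
Error = 0.00131 * 320.1
Error = 0.4193

0.4193


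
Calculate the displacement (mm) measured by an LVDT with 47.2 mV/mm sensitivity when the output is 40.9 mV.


Displacement = Vout / sensitivity.
d = 40.9 / 47.2
d = 0.867 mm

0.867 mm


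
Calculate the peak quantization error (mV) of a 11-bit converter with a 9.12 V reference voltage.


The maximum quantization error is +/- LSB/2.
LSB = Vref / 2^n = 9.12 / 2048 = 0.00445312 V
Max error = LSB / 2 = 0.00445312 / 2 = 0.00222656 V
Max error = 2.2266 mV

2.2266 mV


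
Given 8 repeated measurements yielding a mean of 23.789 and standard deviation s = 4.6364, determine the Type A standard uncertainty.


The standard uncertainty for Type A evaluation is u = s / sqrt(n).
u = 4.6364 / sqrt(8)
u = 4.6364 / 2.8284
u = 1.6392

1.6392


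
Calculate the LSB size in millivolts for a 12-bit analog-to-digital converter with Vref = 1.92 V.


The resolution (LSB) of an ADC is Vref / 2^n.
LSB = 1.92 / 2^12
LSB = 1.92 / 4096
LSB = 0.00046875 V = 0.46875 mV

0.46875 mV


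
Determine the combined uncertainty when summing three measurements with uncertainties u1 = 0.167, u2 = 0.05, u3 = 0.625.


For a sum of independent quantities, uc = sqrt(u1^2 + u2^2 + u3^2).
uc = sqrt(0.167^2 + 0.05^2 + 0.625^2)
uc = sqrt(0.027889 + 0.0025 + 0.390625)
uc = 0.6489

0.6489


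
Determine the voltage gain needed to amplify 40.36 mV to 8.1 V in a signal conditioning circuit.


Gain = Vout / Vin (converting to same units).
G = 8.1 V / 40.36 mV
G = 8100.0 mV / 40.36 mV
G = 200.69

200.69


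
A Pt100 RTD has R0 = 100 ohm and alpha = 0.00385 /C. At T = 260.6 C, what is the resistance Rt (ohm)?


The RTD equation: Rt = R0 * (1 + alpha * T).
Rt = 100 * (1 + 0.00385 * 260.6)
Rt = 100 * (1 + 1.00331)
Rt = 100 * 2.00331
Rt = 200.331 ohm

200.331 ohm


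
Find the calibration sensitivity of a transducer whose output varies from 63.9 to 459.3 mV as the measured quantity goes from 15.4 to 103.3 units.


Sensitivity = (y2 - y1) / (x2 - x1).
S = (459.3 - 63.9) / (103.3 - 15.4)
S = 395.4 / 87.9
S = 4.4983 mV/unit

4.4983 mV/unit


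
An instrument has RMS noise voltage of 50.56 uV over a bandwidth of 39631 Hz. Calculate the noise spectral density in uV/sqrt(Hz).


Noise spectral density = Vrms / sqrt(BW).
NSD = 50.56 / sqrt(39631)
NSD = 50.56 / 199.0754
NSD = 0.254 uV/sqrt(Hz)

0.254 uV/sqrt(Hz)


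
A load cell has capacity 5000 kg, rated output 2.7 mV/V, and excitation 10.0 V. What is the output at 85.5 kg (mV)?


Vout = rated_output * Vex * (load / capacity).
Vout = 2.7 * 10.0 * (85.5 / 5000)
Vout = 2.7 * 10.0 * 0.0171
Vout = 0.462 mV

0.462 mV


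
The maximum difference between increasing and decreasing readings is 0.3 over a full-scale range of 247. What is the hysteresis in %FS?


Hysteresis = (max difference / full scale) * 100%.
H = (0.3 / 247) * 100
H = 0.121 %FS

0.121 %FS


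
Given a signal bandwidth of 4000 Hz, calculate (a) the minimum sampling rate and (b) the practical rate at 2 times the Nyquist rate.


By Nyquist theorem, fs_min = 2 * fmax.
fs_min = 2 * 4000 = 8000 Hz
Practical rate = 2 * fs_min = 2 * 8000 = 16000 Hz

fs_min = 8000 Hz, fs_practical = 16000 Hz


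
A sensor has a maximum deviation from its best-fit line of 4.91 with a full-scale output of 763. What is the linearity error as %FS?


Linearity error = (max deviation / full scale) * 100%.
Linearity = (4.91 / 763) * 100
Linearity = 0.644 %FS

0.644 %FS


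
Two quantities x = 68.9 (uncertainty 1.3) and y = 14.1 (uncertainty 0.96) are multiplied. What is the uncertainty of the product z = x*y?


For a product z = x*y, the relative uncertainty is:
uz/z = sqrt((ux/x)^2 + (uy/y)^2)
Relative uncertainties: ux/x = 1.3/68.9 = 0.018868
uy/y = 0.96/14.1 = 0.068085
z = 68.9 * 14.1 = 971.5
uz = 971.5 * sqrt(0.018868^2 + 0.068085^2) = 68.637

68.637


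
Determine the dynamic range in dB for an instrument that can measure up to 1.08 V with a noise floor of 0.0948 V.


Dynamic range = 20 * log10(Vmax / Vnoise).
DR = 20 * log10(1.08 / 0.0948)
DR = 20 * log10(11.39)
DR = 21.13 dB

21.13 dB


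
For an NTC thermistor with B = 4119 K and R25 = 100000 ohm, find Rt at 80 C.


NTC thermistor equation: Rt = R25 * exp(B * (1/T - 1/T25)).
T in Kelvin: 353.15 K, T25 = 298.15 K
1/T - 1/T25 = 1/353.15 - 1/298.15 = -0.00052236
B * (1/T - 1/T25) = 4119 * -0.00052236 = -2.1516
Rt = 100000 * exp(-2.1516) = 11629.9 ohm

11629.9 ohm


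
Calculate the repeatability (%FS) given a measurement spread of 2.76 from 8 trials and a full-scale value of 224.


Repeatability = (spread / full scale) * 100%.
R = (2.76 / 224) * 100
R = 1.232 %FS

1.232 %FS


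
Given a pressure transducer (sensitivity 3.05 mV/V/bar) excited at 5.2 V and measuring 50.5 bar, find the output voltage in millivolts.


Output = sensitivity * Vex * P.
Vout = 3.05 * 5.2 * 50.5
Vout = 15.86 * 50.5
Vout = 800.93 mV

800.93 mV


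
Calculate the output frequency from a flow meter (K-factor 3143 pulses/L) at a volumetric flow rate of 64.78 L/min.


Frequency = K * Q / 60 (converting L/min to L/s).
f = 3143 * 64.78 / 60
f = 203603.54 / 60
f = 3393.39 Hz

3393.39 Hz


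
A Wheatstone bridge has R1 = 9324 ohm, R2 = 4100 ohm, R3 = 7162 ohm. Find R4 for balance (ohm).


At balance: R1*R4 = R2*R3, so R4 = R2*R3/R1.
R4 = 4100 * 7162 / 9324
R4 = 29364200 / 9324
R4 = 3149.31 ohm

3149.31 ohm


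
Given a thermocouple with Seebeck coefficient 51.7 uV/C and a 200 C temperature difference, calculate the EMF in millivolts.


The thermocouple output V = sensitivity * dT.
V = 51.7 uV/C * 200 C
V = 10340.0 uV
V = 10.34 mV

10.34 mV


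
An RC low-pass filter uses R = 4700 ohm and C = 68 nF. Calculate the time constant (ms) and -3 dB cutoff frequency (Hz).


Time constant: tau = R * C.
tau = 4700 * 6.80e-08 = 0.0003196 s
tau = 0.3196 ms
Cutoff frequency: fc = 1 / (2*pi*R*C).
fc = 1 / (2*pi*0.0003196) = 497.98 Hz

tau = 0.3196 ms, fc = 497.98 Hz


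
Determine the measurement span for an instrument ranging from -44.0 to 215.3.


Span = upper range - lower range.
Span = 215.3 - (-44.0)
Span = 259.3

259.3


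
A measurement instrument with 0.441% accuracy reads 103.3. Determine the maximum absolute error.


Absolute error = (accuracy% / 100) * reading.
Error = (0.441 / 100) * 103.3
Error = 0.00441 * 103.3
Error = 0.4556

0.4556


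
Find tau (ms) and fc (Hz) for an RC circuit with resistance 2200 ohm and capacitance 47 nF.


Time constant: tau = R * C.
tau = 2200 * 4.70e-08 = 0.0001034 s
tau = 0.1034 ms
Cutoff frequency: fc = 1 / (2*pi*R*C).
fc = 1 / (2*pi*0.0001034) = 1539.22 Hz

tau = 0.1034 ms, fc = 1539.22 Hz


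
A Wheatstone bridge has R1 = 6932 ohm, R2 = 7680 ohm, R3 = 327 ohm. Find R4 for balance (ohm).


At balance: R1*R4 = R2*R3, so R4 = R2*R3/R1.
R4 = 7680 * 327 / 6932
R4 = 2511360 / 6932
R4 = 362.29 ohm

362.29 ohm


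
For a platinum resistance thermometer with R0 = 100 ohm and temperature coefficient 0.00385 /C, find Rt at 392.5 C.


The RTD equation: Rt = R0 * (1 + alpha * T).
Rt = 100 * (1 + 0.00385 * 392.5)
Rt = 100 * (1 + 1.511125)
Rt = 100 * 2.511125
Rt = 251.112 ohm

251.112 ohm


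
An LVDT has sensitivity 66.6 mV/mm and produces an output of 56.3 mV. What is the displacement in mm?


Displacement = Vout / sensitivity.
d = 56.3 / 66.6
d = 0.845 mm

0.845 mm


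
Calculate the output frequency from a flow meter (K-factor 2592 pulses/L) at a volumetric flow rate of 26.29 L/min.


Frequency = K * Q / 60 (converting L/min to L/s).
f = 2592 * 26.29 / 60
f = 68143.68 / 60
f = 1135.73 Hz

1135.73 Hz


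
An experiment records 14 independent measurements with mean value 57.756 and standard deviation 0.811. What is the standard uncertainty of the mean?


The standard uncertainty for Type A evaluation is u = s / sqrt(n).
u = 0.811 / sqrt(14)
u = 0.811 / 3.7417
u = 0.2167

0.2167


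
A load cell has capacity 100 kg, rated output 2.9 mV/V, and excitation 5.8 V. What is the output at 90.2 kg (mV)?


Vout = rated_output * Vex * (load / capacity).
Vout = 2.9 * 5.8 * (90.2 / 100)
Vout = 2.9 * 5.8 * 0.902
Vout = 15.172 mV

15.172 mV


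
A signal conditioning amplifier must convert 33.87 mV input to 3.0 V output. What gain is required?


Gain = Vout / Vin (converting to same units).
G = 3.0 V / 33.87 mV
G = 3000.0 mV / 33.87 mV
G = 88.57

88.57


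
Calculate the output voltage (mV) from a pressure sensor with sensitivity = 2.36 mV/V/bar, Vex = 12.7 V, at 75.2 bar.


Output = sensitivity * Vex * P.
Vout = 2.36 * 12.7 * 75.2
Vout = 29.972 * 75.2
Vout = 2253.89 mV

2253.89 mV


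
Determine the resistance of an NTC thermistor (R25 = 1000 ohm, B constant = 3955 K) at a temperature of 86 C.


NTC thermistor equation: Rt = R25 * exp(B * (1/T - 1/T25)).
T in Kelvin: 359.15 K, T25 = 298.15 K
1/T - 1/T25 = 1/359.15 - 1/298.15 = -0.00056966
B * (1/T - 1/T25) = 3955 * -0.00056966 = -2.253
Rt = 1000 * exp(-2.253) = 105.1 ohm

105.1 ohm


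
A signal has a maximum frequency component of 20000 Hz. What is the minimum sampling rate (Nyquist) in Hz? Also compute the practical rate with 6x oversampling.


By Nyquist theorem, fs_min = 2 * fmax.
fs_min = 2 * 20000 = 40000 Hz
Practical rate = 6 * fs_min = 6 * 40000 = 240000 Hz

fs_min = 40000 Hz, fs_practical = 240000 Hz


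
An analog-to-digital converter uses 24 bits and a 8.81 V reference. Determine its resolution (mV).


The resolution (LSB) of an ADC is Vref / 2^n.
LSB = 8.81 / 2^24
LSB = 8.81 / 16777216
LSB = 5.3e-07 V = 0.00052512 mV

0.00052512 mV


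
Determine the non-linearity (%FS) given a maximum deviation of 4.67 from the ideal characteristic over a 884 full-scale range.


Linearity error = (max deviation / full scale) * 100%.
Linearity = (4.67 / 884) * 100
Linearity = 0.528 %FS

0.528 %FS


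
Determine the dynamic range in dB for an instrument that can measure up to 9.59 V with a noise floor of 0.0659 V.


Dynamic range = 20 * log10(Vmax / Vnoise).
DR = 20 * log10(9.59 / 0.0659)
DR = 20 * log10(145.52)
DR = 43.26 dB

43.26 dB


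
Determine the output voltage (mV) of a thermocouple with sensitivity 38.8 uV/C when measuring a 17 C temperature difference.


The thermocouple output V = sensitivity * dT.
V = 38.8 uV/C * 17 C
V = 659.6 uV
V = 0.66 mV

0.66 mV


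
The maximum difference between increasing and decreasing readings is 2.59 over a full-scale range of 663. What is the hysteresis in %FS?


Hysteresis = (max difference / full scale) * 100%.
H = (2.59 / 663) * 100
H = 0.391 %FS

0.391 %FS


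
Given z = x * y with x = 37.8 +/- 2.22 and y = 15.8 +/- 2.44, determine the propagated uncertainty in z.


For a product z = x*y, the relative uncertainty is:
uz/z = sqrt((ux/x)^2 + (uy/y)^2)
Relative uncertainties: ux/x = 2.22/37.8 = 0.05873
uy/y = 2.44/15.8 = 0.15443
z = 37.8 * 15.8 = 597.2
uz = 597.2 * sqrt(0.05873^2 + 0.15443^2) = 98.677

98.677


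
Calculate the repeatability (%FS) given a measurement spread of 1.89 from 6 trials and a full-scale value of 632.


Repeatability = (spread / full scale) * 100%.
R = (1.89 / 632) * 100
R = 0.299 %FS

0.299 %FS


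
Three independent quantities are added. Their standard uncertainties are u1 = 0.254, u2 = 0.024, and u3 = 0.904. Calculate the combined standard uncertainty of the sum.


For a sum of independent quantities, uc = sqrt(u1^2 + u2^2 + u3^2).
uc = sqrt(0.254^2 + 0.024^2 + 0.904^2)
uc = sqrt(0.064516 + 0.000576 + 0.817216)
uc = 0.9393

0.9393


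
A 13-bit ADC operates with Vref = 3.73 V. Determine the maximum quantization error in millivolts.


The maximum quantization error is +/- LSB/2.
LSB = Vref / 2^n = 3.73 / 8192 = 0.00045532 V
Max error = LSB / 2 = 0.00045532 / 2 = 0.00022766 V
Max error = 0.2277 mV

0.2277 mV


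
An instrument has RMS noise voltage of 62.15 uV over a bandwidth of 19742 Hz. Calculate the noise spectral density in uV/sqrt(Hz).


Noise spectral density = Vrms / sqrt(BW).
NSD = 62.15 / sqrt(19742)
NSD = 62.15 / 140.5062
NSD = 0.4423 uV/sqrt(Hz)

0.4423 uV/sqrt(Hz)


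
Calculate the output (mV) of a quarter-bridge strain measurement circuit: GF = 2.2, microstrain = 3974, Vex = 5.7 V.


Quarter bridge output: Vout = (GF * epsilon * Vex) / 4.
Vout = (2.2 * 3974e-6 * 5.7) / 4
Vout = 0.04983396 / 4 V
Vout = 0.01245849 V = 12.4585 mV

12.4585 mV


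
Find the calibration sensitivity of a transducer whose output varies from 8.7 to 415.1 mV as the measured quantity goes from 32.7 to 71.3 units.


Sensitivity = (y2 - y1) / (x2 - x1).
S = (415.1 - 8.7) / (71.3 - 32.7)
S = 406.4 / 38.6
S = 10.5285 mV/unit

10.5285 mV/unit


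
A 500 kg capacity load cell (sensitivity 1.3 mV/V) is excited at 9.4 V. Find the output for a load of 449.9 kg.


Vout = rated_output * Vex * (load / capacity).
Vout = 1.3 * 9.4 * (449.9 / 500)
Vout = 1.3 * 9.4 * 0.8998
Vout = 10.996 mV

10.996 mV


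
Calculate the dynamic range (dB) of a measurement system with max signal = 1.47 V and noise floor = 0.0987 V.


Dynamic range = 20 * log10(Vmax / Vnoise).
DR = 20 * log10(1.47 / 0.0987)
DR = 20 * log10(14.89)
DR = 23.46 dB

23.46 dB


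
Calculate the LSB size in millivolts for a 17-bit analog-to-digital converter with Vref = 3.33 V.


The resolution (LSB) of an ADC is Vref / 2^n.
LSB = 3.33 / 2^17
LSB = 3.33 / 131072
LSB = 2.541e-05 V = 0.02540588 mV

0.02540588 mV


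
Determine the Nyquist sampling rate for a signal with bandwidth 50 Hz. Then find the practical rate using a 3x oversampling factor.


By Nyquist theorem, fs_min = 2 * fmax.
fs_min = 2 * 50 = 100 Hz
Practical rate = 3 * fs_min = 3 * 100 = 300 Hz

fs_min = 100 Hz, fs_practical = 300 Hz


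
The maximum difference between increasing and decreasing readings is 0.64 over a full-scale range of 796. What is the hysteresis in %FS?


Hysteresis = (max difference / full scale) * 100%.
H = (0.64 / 796) * 100
H = 0.08 %FS

0.08 %FS


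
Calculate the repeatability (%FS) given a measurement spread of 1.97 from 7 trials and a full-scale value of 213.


Repeatability = (spread / full scale) * 100%.
R = (1.97 / 213) * 100
R = 0.925 %FS

0.925 %FS


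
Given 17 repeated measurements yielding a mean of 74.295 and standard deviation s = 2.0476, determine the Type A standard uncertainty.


The standard uncertainty for Type A evaluation is u = s / sqrt(n).
u = 2.0476 / sqrt(17)
u = 2.0476 / 4.1231
u = 0.4966

0.4966


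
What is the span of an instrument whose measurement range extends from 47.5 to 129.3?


Span = upper range - lower range.
Span = 129.3 - (47.5)
Span = 81.8

81.8


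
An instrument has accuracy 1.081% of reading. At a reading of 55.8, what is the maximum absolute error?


Absolute error = (accuracy% / 100) * reading.
Error = (1.081 / 100) * 55.8
Error = 0.01081 * 55.8
Error = 0.6032

0.6032


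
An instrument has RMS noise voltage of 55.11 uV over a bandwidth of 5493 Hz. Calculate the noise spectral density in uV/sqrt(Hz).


Noise spectral density = Vrms / sqrt(BW).
NSD = 55.11 / sqrt(5493)
NSD = 55.11 / 74.1148
NSD = 0.7436 uV/sqrt(Hz)

0.7436 uV/sqrt(Hz)


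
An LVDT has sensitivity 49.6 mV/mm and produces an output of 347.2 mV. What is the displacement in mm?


Displacement = Vout / sensitivity.
d = 347.2 / 49.6
d = 7.0 mm

7.0 mm


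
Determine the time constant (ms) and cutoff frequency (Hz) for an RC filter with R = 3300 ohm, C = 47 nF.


Time constant: tau = R * C.
tau = 3300 * 4.70e-08 = 0.0001551 s
tau = 0.1551 ms
Cutoff frequency: fc = 1 / (2*pi*R*C).
fc = 1 / (2*pi*0.0001551) = 1026.14 Hz

tau = 0.1551 ms, fc = 1026.14 Hz


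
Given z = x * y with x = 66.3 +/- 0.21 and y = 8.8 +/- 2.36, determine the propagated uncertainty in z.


For a product z = x*y, the relative uncertainty is:
uz/z = sqrt((ux/x)^2 + (uy/y)^2)
Relative uncertainties: ux/x = 0.21/66.3 = 0.003167
uy/y = 2.36/8.8 = 0.268182
z = 66.3 * 8.8 = 583.4
uz = 583.4 * sqrt(0.003167^2 + 0.268182^2) = 156.479

156.479


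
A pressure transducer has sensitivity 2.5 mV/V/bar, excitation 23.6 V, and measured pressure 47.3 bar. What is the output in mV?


Output = sensitivity * Vex * P.
Vout = 2.5 * 23.6 * 47.3
Vout = 59.0 * 47.3
Vout = 2790.7 mV

2790.7 mV


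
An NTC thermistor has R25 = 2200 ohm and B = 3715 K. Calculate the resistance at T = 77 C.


NTC thermistor equation: Rt = R25 * exp(B * (1/T - 1/T25)).
T in Kelvin: 350.15 K, T25 = 298.15 K
1/T - 1/T25 = 1/350.15 - 1/298.15 = -0.0004981
B * (1/T - 1/T25) = 3715 * -0.0004981 = -1.8504
Rt = 2200 * exp(-1.8504) = 345.8 ohm

345.8 ohm


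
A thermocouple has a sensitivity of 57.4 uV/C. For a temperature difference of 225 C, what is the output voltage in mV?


The thermocouple output V = sensitivity * dT.
V = 57.4 uV/C * 225 C
V = 12915.0 uV
V = 12.915 mV

12.915 mV


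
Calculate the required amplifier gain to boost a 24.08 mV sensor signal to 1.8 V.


Gain = Vout / Vin (converting to same units).
G = 1.8 V / 24.08 mV
G = 1800.0 mV / 24.08 mV
G = 74.75

74.75


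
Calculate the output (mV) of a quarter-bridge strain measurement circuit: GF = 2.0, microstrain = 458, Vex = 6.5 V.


Quarter bridge output: Vout = (GF * epsilon * Vex) / 4.
Vout = (2.0 * 458e-6 * 6.5) / 4
Vout = 0.005954 / 4 V
Vout = 0.0014885 V = 1.4885 mV

1.4885 mV


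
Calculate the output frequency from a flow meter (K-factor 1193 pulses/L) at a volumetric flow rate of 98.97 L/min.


Frequency = K * Q / 60 (converting L/min to L/s).
f = 1193 * 98.97 / 60
f = 118071.21 / 60
f = 1967.85 Hz

1967.85 Hz


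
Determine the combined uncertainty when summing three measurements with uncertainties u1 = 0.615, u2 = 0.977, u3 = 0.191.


For a sum of independent quantities, uc = sqrt(u1^2 + u2^2 + u3^2).
uc = sqrt(0.615^2 + 0.977^2 + 0.191^2)
uc = sqrt(0.378225 + 0.954529 + 0.036481)
uc = 1.1701

1.1701


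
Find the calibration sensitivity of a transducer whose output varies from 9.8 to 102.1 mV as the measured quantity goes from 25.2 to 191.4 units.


Sensitivity = (y2 - y1) / (x2 - x1).
S = (102.1 - 9.8) / (191.4 - 25.2)
S = 92.3 / 166.2
S = 0.5554 mV/unit

0.5554 mV/unit


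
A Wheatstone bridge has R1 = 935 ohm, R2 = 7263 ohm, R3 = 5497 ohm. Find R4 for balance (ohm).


At balance: R1*R4 = R2*R3, so R4 = R2*R3/R1.
R4 = 7263 * 5497 / 935
R4 = 39924711 / 935
R4 = 42700.23 ohm

42700.23 ohm


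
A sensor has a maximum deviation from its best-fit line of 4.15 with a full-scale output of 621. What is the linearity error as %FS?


Linearity error = (max deviation / full scale) * 100%.
Linearity = (4.15 / 621) * 100
Linearity = 0.668 %FS

0.668 %FS


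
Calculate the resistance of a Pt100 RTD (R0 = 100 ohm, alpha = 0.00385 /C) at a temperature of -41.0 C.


The RTD equation: Rt = R0 * (1 + alpha * T).
Rt = 100 * (1 + 0.00385 * -41.0)
Rt = 100 * (1 + -0.15785)
Rt = 100 * 0.84215
Rt = 84.215 ohm

84.215 ohm


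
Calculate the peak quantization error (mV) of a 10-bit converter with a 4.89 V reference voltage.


The maximum quantization error is +/- LSB/2.
LSB = Vref / 2^n = 4.89 / 1024 = 0.00477539 V
Max error = LSB / 2 = 0.00477539 / 2 = 0.0023877 V
Max error = 2.3877 mV

2.3877 mV


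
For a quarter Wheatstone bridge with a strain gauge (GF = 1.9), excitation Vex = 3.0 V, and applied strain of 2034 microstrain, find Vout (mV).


Quarter bridge output: Vout = (GF * epsilon * Vex) / 4.
Vout = (1.9 * 2034e-6 * 3.0) / 4
Vout = 0.0115938 / 4 V
Vout = 0.00289845 V = 2.8984 mV

2.8984 mV


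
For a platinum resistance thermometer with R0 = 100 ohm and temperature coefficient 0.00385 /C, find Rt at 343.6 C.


The RTD equation: Rt = R0 * (1 + alpha * T).
Rt = 100 * (1 + 0.00385 * 343.6)
Rt = 100 * (1 + 1.32286)
Rt = 100 * 2.32286
Rt = 232.286 ohm

232.286 ohm


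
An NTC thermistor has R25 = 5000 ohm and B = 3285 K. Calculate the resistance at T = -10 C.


NTC thermistor equation: Rt = R25 * exp(B * (1/T - 1/T25)).
T in Kelvin: 263.15 K, T25 = 298.15 K
1/T - 1/T25 = 1/263.15 - 1/298.15 = 0.0004461
B * (1/T - 1/T25) = 3285 * 0.0004461 = 1.4654
Rt = 5000 * exp(1.4654) = 21647.0 ohm

21647.0 ohm


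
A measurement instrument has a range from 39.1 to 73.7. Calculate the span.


Span = upper range - lower range.
Span = 73.7 - (39.1)
Span = 34.6

34.6


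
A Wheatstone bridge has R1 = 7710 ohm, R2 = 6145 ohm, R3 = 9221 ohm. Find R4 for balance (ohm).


At balance: R1*R4 = R2*R3, so R4 = R2*R3/R1.
R4 = 6145 * 9221 / 7710
R4 = 56663045 / 7710
R4 = 7349.29 ohm

7349.29 ohm


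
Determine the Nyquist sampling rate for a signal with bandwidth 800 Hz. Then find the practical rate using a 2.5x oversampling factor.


By Nyquist theorem, fs_min = 2 * fmax.
fs_min = 2 * 800 = 1600 Hz
Practical rate = 2.5 * fs_min = 2.5 * 1600 = 4000 Hz

fs_min = 1600 Hz, fs_practical = 4000 Hz


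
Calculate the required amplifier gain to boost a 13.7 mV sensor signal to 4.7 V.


Gain = Vout / Vin (converting to same units).
G = 4.7 V / 13.7 mV
G = 4700.0 mV / 13.7 mV
G = 343.07

343.07


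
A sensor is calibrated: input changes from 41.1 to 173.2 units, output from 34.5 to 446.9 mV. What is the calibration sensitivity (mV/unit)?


Sensitivity = (y2 - y1) / (x2 - x1).
S = (446.9 - 34.5) / (173.2 - 41.1)
S = 412.4 / 132.1
S = 3.1219 mV/unit

3.1219 mV/unit


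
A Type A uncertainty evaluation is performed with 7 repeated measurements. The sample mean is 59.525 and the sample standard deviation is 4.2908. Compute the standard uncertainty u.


The standard uncertainty for Type A evaluation is u = s / sqrt(n).
u = 4.2908 / sqrt(7)
u = 4.2908 / 2.6458
u = 1.6218

1.6218


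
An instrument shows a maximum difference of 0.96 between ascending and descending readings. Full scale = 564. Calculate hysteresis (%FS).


Hysteresis = (max difference / full scale) * 100%.
H = (0.96 / 564) * 100
H = 0.17 %FS

0.17 %FS


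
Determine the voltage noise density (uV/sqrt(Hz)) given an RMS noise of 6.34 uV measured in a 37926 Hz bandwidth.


Noise spectral density = Vrms / sqrt(BW).
NSD = 6.34 / sqrt(37926)
NSD = 6.34 / 194.746
NSD = 0.0326 uV/sqrt(Hz)

0.0326 uV/sqrt(Hz)


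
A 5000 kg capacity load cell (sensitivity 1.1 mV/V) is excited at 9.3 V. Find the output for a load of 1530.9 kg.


Vout = rated_output * Vex * (load / capacity).
Vout = 1.1 * 9.3 * (1530.9 / 5000)
Vout = 1.1 * 9.3 * 0.30618
Vout = 3.132 mV

3.132 mV


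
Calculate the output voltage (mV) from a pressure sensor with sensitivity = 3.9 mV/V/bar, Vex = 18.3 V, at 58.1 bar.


Output = sensitivity * Vex * P.
Vout = 3.9 * 18.3 * 58.1
Vout = 71.37 * 58.1
Vout = 4146.6 mV

4146.6 mV


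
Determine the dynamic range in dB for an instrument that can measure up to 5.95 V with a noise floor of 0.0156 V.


Dynamic range = 20 * log10(Vmax / Vnoise).
DR = 20 * log10(5.95 / 0.0156)
DR = 20 * log10(381.41)
DR = 51.63 dB

51.63 dB


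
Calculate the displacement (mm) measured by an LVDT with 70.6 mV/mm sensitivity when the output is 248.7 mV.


Displacement = Vout / sensitivity.
d = 248.7 / 70.6
d = 3.523 mm

3.523 mm


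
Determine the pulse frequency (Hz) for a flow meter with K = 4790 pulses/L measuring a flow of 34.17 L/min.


Frequency = K * Q / 60 (converting L/min to L/s).
f = 4790 * 34.17 / 60
f = 163674.3 / 60
f = 2727.91 Hz

2727.91 Hz


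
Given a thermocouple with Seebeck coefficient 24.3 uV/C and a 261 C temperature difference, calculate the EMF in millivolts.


The thermocouple output V = sensitivity * dT.
V = 24.3 uV/C * 261 C
V = 6342.3 uV
V = 6.342 mV

6.342 mV


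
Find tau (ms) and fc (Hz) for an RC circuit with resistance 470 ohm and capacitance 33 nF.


Time constant: tau = R * C.
tau = 470 * 3.30e-08 = 1.551e-05 s
tau = 0.0155 ms
Cutoff frequency: fc = 1 / (2*pi*R*C).
fc = 1 / (2*pi*1.551e-05) = 10261.44 Hz

tau = 0.0155 ms, fc = 10261.44 Hz


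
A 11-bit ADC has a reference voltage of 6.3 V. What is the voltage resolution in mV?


The resolution (LSB) of an ADC is Vref / 2^n.
LSB = 6.3 / 2^11
LSB = 6.3 / 2048
LSB = 0.00307617 V = 3.07617188 mV

3.07617188 mV


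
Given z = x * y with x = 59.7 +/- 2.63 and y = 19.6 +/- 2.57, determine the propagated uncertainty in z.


For a product z = x*y, the relative uncertainty is:
uz/z = sqrt((ux/x)^2 + (uy/y)^2)
Relative uncertainties: ux/x = 2.63/59.7 = 0.044054
uy/y = 2.57/19.6 = 0.131122
z = 59.7 * 19.6 = 1170.1
uz = 1170.1 * sqrt(0.044054^2 + 0.131122^2) = 161.857

161.857


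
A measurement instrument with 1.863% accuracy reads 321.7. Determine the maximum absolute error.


Absolute error = (accuracy% / 100) * reading.
Error = (1.863 / 100) * 321.7
Error = 0.01863 * 321.7
Error = 5.9933

5.9933


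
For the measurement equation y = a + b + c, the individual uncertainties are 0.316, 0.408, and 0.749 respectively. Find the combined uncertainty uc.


For a sum of independent quantities, uc = sqrt(u1^2 + u2^2 + u3^2).
uc = sqrt(0.316^2 + 0.408^2 + 0.749^2)
uc = sqrt(0.099856 + 0.166464 + 0.561001)
uc = 0.9096

0.9096


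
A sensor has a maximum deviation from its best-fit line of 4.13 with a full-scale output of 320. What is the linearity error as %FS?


Linearity error = (max deviation / full scale) * 100%.
Linearity = (4.13 / 320) * 100
Linearity = 1.291 %FS

1.291 %FS


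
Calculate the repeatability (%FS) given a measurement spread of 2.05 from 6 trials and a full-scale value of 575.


Repeatability = (spread / full scale) * 100%.
R = (2.05 / 575) * 100
R = 0.357 %FS

0.357 %FS


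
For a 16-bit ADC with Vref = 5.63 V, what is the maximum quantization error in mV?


The maximum quantization error is +/- LSB/2.
LSB = Vref / 2^n = 5.63 / 65536 = 8.591e-05 V
Max error = LSB / 2 = 8.591e-05 / 2 = 4.295e-05 V
Max error = 0.043 mV

0.043 mV


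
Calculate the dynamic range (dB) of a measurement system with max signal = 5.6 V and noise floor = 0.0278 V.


Dynamic range = 20 * log10(Vmax / Vnoise).
DR = 20 * log10(5.6 / 0.0278)
DR = 20 * log10(201.44)
DR = 46.08 dB

46.08 dB


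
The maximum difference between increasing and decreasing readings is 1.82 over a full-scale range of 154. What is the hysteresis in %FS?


Hysteresis = (max difference / full scale) * 100%.
H = (1.82 / 154) * 100
H = 1.182 %FS

1.182 %FS


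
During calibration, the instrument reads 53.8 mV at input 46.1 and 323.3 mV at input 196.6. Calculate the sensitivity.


Sensitivity = (y2 - y1) / (x2 - x1).
S = (323.3 - 53.8) / (196.6 - 46.1)
S = 269.5 / 150.5
S = 1.7907 mV/unit

1.7907 mV/unit


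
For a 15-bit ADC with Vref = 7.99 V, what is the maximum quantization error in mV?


The maximum quantization error is +/- LSB/2.
LSB = Vref / 2^n = 7.99 / 32768 = 0.00024384 V
Max error = LSB / 2 = 0.00024384 / 2 = 0.00012192 V
Max error = 0.1219 mV

0.1219 mV


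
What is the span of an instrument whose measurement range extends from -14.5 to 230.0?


Span = upper range - lower range.
Span = 230.0 - (-14.5)
Span = 244.5

244.5


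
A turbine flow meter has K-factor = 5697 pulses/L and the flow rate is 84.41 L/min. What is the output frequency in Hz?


Frequency = K * Q / 60 (converting L/min to L/s).
f = 5697 * 84.41 / 60
f = 480883.77 / 60
f = 8014.73 Hz

8014.73 Hz


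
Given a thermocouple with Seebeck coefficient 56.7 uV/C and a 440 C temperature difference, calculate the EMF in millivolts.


The thermocouple output V = sensitivity * dT.
V = 56.7 uV/C * 440 C
V = 24948.0 uV
V = 24.948 mV

24.948 mV


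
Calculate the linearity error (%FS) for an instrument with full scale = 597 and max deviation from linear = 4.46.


Linearity error = (max deviation / full scale) * 100%.
Linearity = (4.46 / 597) * 100
Linearity = 0.747 %FS

0.747 %FS


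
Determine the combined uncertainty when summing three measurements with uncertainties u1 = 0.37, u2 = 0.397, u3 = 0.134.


For a sum of independent quantities, uc = sqrt(u1^2 + u2^2 + u3^2).
uc = sqrt(0.37^2 + 0.397^2 + 0.134^2)
uc = sqrt(0.1369 + 0.157609 + 0.017956)
uc = 0.559

0.559


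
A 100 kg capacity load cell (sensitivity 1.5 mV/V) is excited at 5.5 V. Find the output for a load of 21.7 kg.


Vout = rated_output * Vex * (load / capacity).
Vout = 1.5 * 5.5 * (21.7 / 100)
Vout = 1.5 * 5.5 * 0.217
Vout = 1.79 mV

1.79 mV


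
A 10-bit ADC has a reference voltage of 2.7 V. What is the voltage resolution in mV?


The resolution (LSB) of an ADC is Vref / 2^n.
LSB = 2.7 / 2^10
LSB = 2.7 / 1024
LSB = 0.00263672 V = 2.63671875 mV

2.63671875 mV


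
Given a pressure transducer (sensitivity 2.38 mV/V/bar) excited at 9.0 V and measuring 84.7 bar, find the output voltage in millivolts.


Output = sensitivity * Vex * P.
Vout = 2.38 * 9.0 * 84.7
Vout = 21.42 * 84.7
Vout = 1814.27 mV

1814.27 mV


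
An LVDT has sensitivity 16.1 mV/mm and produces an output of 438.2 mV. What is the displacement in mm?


Displacement = Vout / sensitivity.
d = 438.2 / 16.1
d = 27.217 mm

27.217 mm


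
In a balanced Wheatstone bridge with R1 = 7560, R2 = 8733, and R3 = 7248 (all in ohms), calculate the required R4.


At balance: R1*R4 = R2*R3, so R4 = R2*R3/R1.
R4 = 8733 * 7248 / 7560
R4 = 63296784 / 7560
R4 = 8372.59 ohm

8372.59 ohm


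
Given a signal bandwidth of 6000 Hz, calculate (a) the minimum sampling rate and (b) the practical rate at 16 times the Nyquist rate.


By Nyquist theorem, fs_min = 2 * fmax.
fs_min = 2 * 6000 = 12000 Hz
Practical rate = 16 * fs_min = 16 * 12000 = 192000 Hz

fs_min = 12000 Hz, fs_practical = 192000 Hz


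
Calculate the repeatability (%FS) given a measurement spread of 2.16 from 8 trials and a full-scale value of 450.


Repeatability = (spread / full scale) * 100%.
R = (2.16 / 450) * 100
R = 0.48 %FS

0.48 %FS


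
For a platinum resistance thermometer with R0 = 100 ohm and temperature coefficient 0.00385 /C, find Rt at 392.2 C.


The RTD equation: Rt = R0 * (1 + alpha * T).
Rt = 100 * (1 + 0.00385 * 392.2)
Rt = 100 * (1 + 1.50997)
Rt = 100 * 2.50997
Rt = 250.997 ohm

250.997 ohm


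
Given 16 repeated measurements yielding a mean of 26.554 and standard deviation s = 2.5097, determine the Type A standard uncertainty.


The standard uncertainty for Type A evaluation is u = s / sqrt(n).
u = 2.5097 / sqrt(16)
u = 2.5097 / 4.0
u = 0.6274

0.6274


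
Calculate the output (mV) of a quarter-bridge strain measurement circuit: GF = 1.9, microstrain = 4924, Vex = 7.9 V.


Quarter bridge output: Vout = (GF * epsilon * Vex) / 4.
Vout = (1.9 * 4924e-6 * 7.9) / 4
Vout = 0.07390924 / 4 V
Vout = 0.01847731 V = 18.4773 mV

18.4773 mV


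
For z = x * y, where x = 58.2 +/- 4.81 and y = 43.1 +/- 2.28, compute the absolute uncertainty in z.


For a product z = x*y, the relative uncertainty is:
uz/z = sqrt((ux/x)^2 + (uy/y)^2)
Relative uncertainties: ux/x = 4.81/58.2 = 0.082646
uy/y = 2.28/43.1 = 0.0529
z = 58.2 * 43.1 = 2508.4
uz = 2508.4 * sqrt(0.082646^2 + 0.0529^2) = 246.142

246.142


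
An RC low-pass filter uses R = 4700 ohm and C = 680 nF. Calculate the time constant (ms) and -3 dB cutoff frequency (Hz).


Time constant: tau = R * C.
tau = 4700 * 6.80e-07 = 0.003196 s
tau = 3.196 ms
Cutoff frequency: fc = 1 / (2*pi*R*C).
fc = 1 / (2*pi*0.003196) = 49.8 Hz

tau = 3.196 ms, fc = 49.8 Hz


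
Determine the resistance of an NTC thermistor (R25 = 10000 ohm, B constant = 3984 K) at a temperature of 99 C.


NTC thermistor equation: Rt = R25 * exp(B * (1/T - 1/T25)).
T in Kelvin: 372.15 K, T25 = 298.15 K
1/T - 1/T25 = 1/372.15 - 1/298.15 = -0.00066693
B * (1/T - 1/T25) = 3984 * -0.00066693 = -2.657
Rt = 10000 * exp(-2.657) = 701.6 ohm

701.6 ohm


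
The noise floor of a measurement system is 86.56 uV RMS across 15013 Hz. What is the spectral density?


Noise spectral density = Vrms / sqrt(BW).
NSD = 86.56 / sqrt(15013)
NSD = 86.56 / 122.5275
NSD = 0.7065 uV/sqrt(Hz)

0.7065 uV/sqrt(Hz)


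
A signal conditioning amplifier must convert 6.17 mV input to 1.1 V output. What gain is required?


Gain = Vout / Vin (converting to same units).
G = 1.1 V / 6.17 mV
G = 1100.0 mV / 6.17 mV
G = 178.28

178.28


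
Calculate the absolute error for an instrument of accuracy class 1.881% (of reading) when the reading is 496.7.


Absolute error = (accuracy% / 100) * reading.
Error = (1.881 / 100) * 496.7
Error = 0.01881 * 496.7
Error = 9.3429

9.3429


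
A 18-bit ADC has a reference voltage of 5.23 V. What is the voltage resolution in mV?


The resolution (LSB) of an ADC is Vref / 2^n.
LSB = 5.23 / 2^18
LSB = 5.23 / 262144
LSB = 1.995e-05 V = 0.01995087 mV

0.01995087 mV


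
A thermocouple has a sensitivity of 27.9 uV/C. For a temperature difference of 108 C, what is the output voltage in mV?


The thermocouple output V = sensitivity * dT.
V = 27.9 uV/C * 108 C
V = 3013.2 uV
V = 3.013 mV

3.013 mV


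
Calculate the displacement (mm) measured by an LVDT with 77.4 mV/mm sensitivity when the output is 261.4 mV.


Displacement = Vout / sensitivity.
d = 261.4 / 77.4
d = 3.377 mm

3.377 mm


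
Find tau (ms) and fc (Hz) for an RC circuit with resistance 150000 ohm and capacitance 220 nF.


Time constant: tau = R * C.
tau = 150000 * 2.20e-07 = 0.033 s
tau = 33.0 ms
Cutoff frequency: fc = 1 / (2*pi*R*C).
fc = 1 / (2*pi*0.033) = 4.82 Hz

tau = 33.0 ms, fc = 4.82 Hz


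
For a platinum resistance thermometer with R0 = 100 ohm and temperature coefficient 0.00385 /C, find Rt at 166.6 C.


The RTD equation: Rt = R0 * (1 + alpha * T).
Rt = 100 * (1 + 0.00385 * 166.6)
Rt = 100 * (1 + 0.64141)
Rt = 100 * 1.64141
Rt = 164.141 ohm

164.141 ohm


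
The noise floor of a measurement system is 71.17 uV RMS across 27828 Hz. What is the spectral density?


Noise spectral density = Vrms / sqrt(BW).
NSD = 71.17 / sqrt(27828)
NSD = 71.17 / 166.8173
NSD = 0.4266 uV/sqrt(Hz)

0.4266 uV/sqrt(Hz)
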